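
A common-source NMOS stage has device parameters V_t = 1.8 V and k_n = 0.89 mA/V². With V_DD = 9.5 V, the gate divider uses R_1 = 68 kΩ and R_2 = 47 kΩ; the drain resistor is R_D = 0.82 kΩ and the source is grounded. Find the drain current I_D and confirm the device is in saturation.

I_D ≈ 1.9 mA

V_G = V_DD·R_2/(R_1+R_2) = 9.5×47/115 = 3.88 V. With the source grounded, V_GS = V_G = 3.88 V.
Assume saturation: I_D = (k_n/2)(V_GS − V_t)² = (0.89/2)×(3.88 − 1.8)² = 0.445×2.08² = 1.93 mA.
V_DS = V_DD − I_D·R_D = 9.5 − 1.93×0.82 = 7.92 V.
Saturation requires V_DS ≥ V_GS − V_t = 2.08 V; 7.92 ≥ 2.08 ✓.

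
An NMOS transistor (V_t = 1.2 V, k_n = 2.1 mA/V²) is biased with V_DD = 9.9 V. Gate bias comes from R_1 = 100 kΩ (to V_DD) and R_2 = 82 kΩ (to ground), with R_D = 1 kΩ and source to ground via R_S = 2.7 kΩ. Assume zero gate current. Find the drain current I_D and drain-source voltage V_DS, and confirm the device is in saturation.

V_G = V_DD·R_2/(R_1+R_2) = 9.9×82/182 = 4.46 V.
Assume saturation: I_D = (k_n/2)(V_GS − V_t)² with V_GS = V_G − I_D·R_S = 4.46 − 2.7·I_D.
Substituting gives 7.65·I_D² − 19.5·I_D + 11.2 = 0, with roots I_D = 0.87 or 1.68 mA.
The root I_D = 1.68 mA gives V_GS = -0.0632 V ≤ V_t, so take I_D = 0.87 mA.
Then V_GS = 2.11 V and V_DS = V_DD − I_D(R_D+R_S) = 9.9 − 0.87×3.7 = 6.68 V.
Saturation requires V_DS ≥ V_GS − V_t = 0.91 V; 6.68 ≥ 0.91 ✓.

I_D ≈ 0.87 mA, V_DS ≈ 6.7 V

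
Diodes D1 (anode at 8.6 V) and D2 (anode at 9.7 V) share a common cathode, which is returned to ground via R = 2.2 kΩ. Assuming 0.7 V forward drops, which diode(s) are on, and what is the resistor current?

Assume both conduct. Then node N would need to be at both 8.6−0.7 = 7.9 V and 9.7−0.7 = 9 V, which is impossible.
Assume only D2 conducts: V_N = 9.7 − 0.7 = 9 V, so I_R = 9/2.2 = 4.09 mA.
Check D1: its anode-to-cathode voltage is 8.6 − 9 = -0.4 V < 0.7 V, so it is off. The assumption is consistent.

Only D2 conducts; I_R ≈ 4.1 mA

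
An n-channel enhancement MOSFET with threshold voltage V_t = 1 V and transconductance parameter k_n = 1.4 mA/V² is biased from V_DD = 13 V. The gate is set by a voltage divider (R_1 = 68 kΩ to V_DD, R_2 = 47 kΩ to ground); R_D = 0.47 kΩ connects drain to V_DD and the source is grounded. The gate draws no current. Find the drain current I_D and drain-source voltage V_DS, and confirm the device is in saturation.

V_G = V_DD·R_2/(R_1+R_2) = 13×47/115 = 5.31 V. With the source grounded, V_GS = V_G = 5.31 V.
Assume saturation: I_D = (k_n/2)(V_GS − V_t)² = (1.4/2)×(5.31 − 1)² = 0.7×4.31² = 13 mA.
V_DS = V_DD − I_D·R_D = 13 − 13×0.47 = 6.88 V.
Saturation requires V_DS ≥ V_GS − V_t = 4.31 V; 6.88 ≥ 4.31 ✓.

I_D ≈ 13 mA, V_DS ≈ 6.9 V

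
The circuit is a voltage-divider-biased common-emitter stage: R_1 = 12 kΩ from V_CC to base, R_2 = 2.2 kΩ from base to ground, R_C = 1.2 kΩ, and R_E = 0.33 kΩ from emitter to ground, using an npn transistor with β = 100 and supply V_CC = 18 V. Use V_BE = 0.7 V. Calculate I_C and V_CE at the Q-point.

I_C ≈ 5.9 mA, V_CE ≈ 8.9 V

Thevenize the base divider: V_Th = V_CC·R_2/(R_1+R_2) = 18×2.2/14.2 = 2.79 V, R_Th = R_1‖R_2 = 1.86 kΩ.
Base-emitter loop: V_Th = I_B·R_Th + V_BE + (β+1)I_B·R_E, so I_B = (2.79 − 0.7) / (1.86 + 101×0.33) = 0.0594 mA.
I_C = β·I_B = 100×0.0594 = 5.94 mA, and I_E = (β+1)I_B = 6 mA.
V_CE = V_CC − I_C·R_C − I_E·R_E = 18 − 5.94×1.2 − 6×0.33 = 8.9 V.
V_CE = 8.9 V > 0.2 V confirms active-region operation.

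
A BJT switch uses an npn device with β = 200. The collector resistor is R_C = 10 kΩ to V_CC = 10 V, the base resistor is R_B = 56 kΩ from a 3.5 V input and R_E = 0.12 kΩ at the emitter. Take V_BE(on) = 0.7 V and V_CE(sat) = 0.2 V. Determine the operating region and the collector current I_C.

Assume active: I_B = (3.5 − 0.7)/(56 + 201×0.12) = 0.0349 mA, I_C = β·I_B = 6.99 mA.
Then V_CE = 10 − 6.99×10 − 7.02×0.12 = -60.7 V < 0.2 V — the active assumption fails.
Re-solve with V_CE = 0.2 V. KCL at the emitter: V_E/R_E = (V_BB−0.7−V_E)/R_B + (V_CC−0.2−V_E)/R_C, giving V_E = 0.122 V.
I_C = (V_CC − 0.2 − V_E)/R_C = (9.8 − 0.122)/10 = 0.968 mA.
Check: I_B = (2.8 − 0.122)/56 = 0.0478 mA, and β·I_B = 9.56 mA > I_C, confirming saturation.

saturation; I_C ≈ 0.97 mA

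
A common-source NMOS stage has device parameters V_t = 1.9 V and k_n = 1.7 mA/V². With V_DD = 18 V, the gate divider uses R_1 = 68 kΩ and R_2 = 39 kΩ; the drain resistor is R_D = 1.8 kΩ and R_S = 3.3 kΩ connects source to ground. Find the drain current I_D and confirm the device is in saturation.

I_D ≈ 1.1 mA

V_G = V_DD·R_2/(R_1+R_2) = 18×39/107 = 6.56 V.
Assume saturation: I_D = (k_n/2)(V_GS − V_t)² with V_GS = V_G − I_D·R_S = 6.56 − 3.3·I_D.
Substituting gives 9.26·I_D² − 27.1·I_D + 18.5 = 0, with roots I_D = 1.07 or 1.86 mA.
The root I_D = 1.86 mA gives V_GS = 0.42 V ≤ V_t, so take I_D = 1.07 mA.
Then V_GS = 3.02 V and V_DS = V_DD − I_D(R_D+R_S) = 18 − 1.07×5.1 = 12.5 V.
Saturation requires V_DS ≥ V_GS − V_t = 1.12 V; 12.5 ≥ 1.12 ✓.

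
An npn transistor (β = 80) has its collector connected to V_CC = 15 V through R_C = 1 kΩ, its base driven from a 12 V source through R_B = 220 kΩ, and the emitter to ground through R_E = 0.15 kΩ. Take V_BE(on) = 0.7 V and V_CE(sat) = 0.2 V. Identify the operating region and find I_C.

Assume active. Base-emitter loop: I_B = (V_BB − V_BE)/(R_B + (β+1)R_E) = (12 − 0.7)/(220 + 81×0.15) = 0.0487 mA.
I_C = β·I_B = 80×0.0487 = 3.89 mA.
V_CE = V_CC − I_C·R_C − I_E·R_E = 15 − 3.89×1 − 3.94×0.15 = 10.5 V > V_CE(sat), so the active-region assumption holds.

active; I_C ≈ 3.9 mA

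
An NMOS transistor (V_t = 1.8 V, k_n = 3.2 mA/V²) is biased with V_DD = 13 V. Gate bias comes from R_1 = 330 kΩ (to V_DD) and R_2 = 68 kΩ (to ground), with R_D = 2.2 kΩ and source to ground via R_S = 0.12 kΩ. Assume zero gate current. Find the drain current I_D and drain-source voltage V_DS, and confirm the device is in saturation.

V_G = V_DD·R_2/(R_1+R_2) = 13×68/398 = 2.22 V.
Assume saturation: I_D = (k_n/2)(V_GS − V_t)² with V_GS = V_G − I_D·R_S = 2.22 − 0.12·I_D.
Substituting gives 0.023·I_D² − 1.16·I_D + 0.284 = 0, with roots I_D = 0.245 or 50.2 mA.
The root I_D = 50.2 mA gives V_GS = -3.8 V ≤ V_t, so take I_D = 0.245 mA.
Then V_GS = 2.19 V and V_DS = V_DD − I_D(R_D+R_S) = 13 − 0.245×2.32 = 12.4 V.
Saturation requires V_DS ≥ V_GS − V_t = 0.392 V; 12.4 ≥ 0.392 ✓.

I_D ≈ 0.25 mA, V_DS ≈ 12 V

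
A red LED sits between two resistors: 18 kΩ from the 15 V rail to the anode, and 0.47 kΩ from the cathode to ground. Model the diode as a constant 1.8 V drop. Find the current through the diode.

The two resistors are in series with the diode, so KVL gives 15 = I·18 + 1.8 + I·0.47.
I = (15 − 1.8) / (18 + 0.47) kΩ = 13.2 / 18.5 = 0.715 mA.

I ≈ 0.71 mA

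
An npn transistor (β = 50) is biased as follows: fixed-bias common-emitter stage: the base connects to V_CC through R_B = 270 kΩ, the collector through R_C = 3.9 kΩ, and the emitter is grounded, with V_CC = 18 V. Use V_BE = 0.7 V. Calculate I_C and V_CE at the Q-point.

I_C ≈ 3.2 mA, V_CE ≈ 5.5 V

Base loop: V_CC = I_B·R_B + V_BE, so I_B = (18 − 0.7)/270 kΩ = 0.0641 mA.
In the active region I_C = β·I_B = 50 × 0.0641 = 3.2 mA.
Collector loop: V_CE = V_CC − I_C·R_C = 18 − 3.2×3.9 = 5.51 V.
Since V_CE = 5.51 V > V_CE(sat) ≈ 0.2 V, the transistor is in the active region as assumed.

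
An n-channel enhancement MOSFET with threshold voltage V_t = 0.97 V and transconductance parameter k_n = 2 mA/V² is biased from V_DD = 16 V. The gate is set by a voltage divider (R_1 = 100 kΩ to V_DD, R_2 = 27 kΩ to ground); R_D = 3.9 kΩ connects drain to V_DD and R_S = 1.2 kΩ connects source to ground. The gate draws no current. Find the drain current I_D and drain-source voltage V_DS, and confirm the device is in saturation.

I_D ≈ 1.1 mA, V_DS ≈ 10 V

V_G = V_DD·R_2/(R_1+R_2) = 16×27/127 = 3.4 V.
Assume saturation: I_D = (k_n/2)(V_GS − V_t)² with V_GS = V_G − I_D·R_S = 3.4 − 1.2·I_D.
Substituting gives 1.44·I_D² − 6.84·I_D + 5.91 = 0, with roots I_D = 1.14 or 3.61 mA.
The root I_D = 3.61 mA gives V_GS = -0.93 V ≤ V_t, so take I_D = 1.14 mA.
Then V_GS = 2.04 V and V_DS = V_DD − I_D(R_D+R_S) = 16 − 1.14×5.1 = 10.2 V.
Saturation requires V_DS ≥ V_GS − V_t = 1.07 V; 10.2 ≥ 1.07 ✓.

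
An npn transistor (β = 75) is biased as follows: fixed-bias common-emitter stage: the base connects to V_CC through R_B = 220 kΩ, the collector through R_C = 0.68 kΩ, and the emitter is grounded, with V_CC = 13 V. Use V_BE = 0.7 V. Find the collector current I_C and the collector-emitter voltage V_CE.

I_C ≈ 4.2 mA, V_CE ≈ 10 V

Base loop: V_CC = I_B·R_B + V_BE, so I_B = (13 − 0.7)/220 kΩ = 0.0559 mA.
In the active region I_C = β·I_B = 75 × 0.0559 = 4.19 mA.
Collector loop: V_CE = V_CC − I_C·R_C = 13 − 4.19×0.68 = 10.1 V.
Since V_CE = 10.1 V > V_CE(sat) ≈ 0.2 V, the transistor is in the active region as assumed.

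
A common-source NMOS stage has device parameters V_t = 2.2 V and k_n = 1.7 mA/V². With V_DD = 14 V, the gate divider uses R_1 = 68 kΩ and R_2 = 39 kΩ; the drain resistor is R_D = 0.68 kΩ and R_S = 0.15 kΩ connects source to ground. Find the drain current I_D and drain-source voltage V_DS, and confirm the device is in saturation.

V_G = V_DD·R_2/(R_1+R_2) = 14×39/107 = 5.1 V.
Assume saturation: I_D = (k_n/2)(V_GS − V_t)² with V_GS = V_G − I_D·R_S = 5.1 − 0.15·I_D.
Substituting gives 0.0191·I_D² − 1.74·I_D + 7.16 = 0, with roots I_D = 4.32 or 86.7 mA.
The root I_D = 86.7 mA gives V_GS = -7.9 V ≤ V_t, so take I_D = 4.32 mA.
Then V_GS = 4.45 V and V_DS = V_DD − I_D(R_D+R_S) = 14 − 4.32×0.83 = 10.4 V.
Saturation requires V_DS ≥ V_GS − V_t = 2.25 V; 10.4 ≥ 2.25 ✓.

I_D ≈ 4.3 mA, V_DS ≈ 10 V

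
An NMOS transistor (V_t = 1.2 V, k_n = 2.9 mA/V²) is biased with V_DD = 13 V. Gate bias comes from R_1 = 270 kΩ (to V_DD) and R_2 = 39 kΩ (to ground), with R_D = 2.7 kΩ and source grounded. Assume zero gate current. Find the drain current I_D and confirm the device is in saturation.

V_G = V_DD·R_2/(R_1+R_2) = 13×39/309 = 1.64 V. With the source grounded, V_GS = V_G = 1.64 V.
Assume saturation: I_D = (k_n/2)(V_GS − V_t)² = (2.9/2)×(1.64 − 1.2)² = 1.45×0.441² = 0.282 mA.
V_DS = V_DD − I_D·R_D = 13 − 0.282×2.7 = 12.2 V.
Saturation requires V_DS ≥ V_GS − V_t = 0.441 V; 12.2 ≥ 0.441 ✓.

I_D ≈ 0.28 mA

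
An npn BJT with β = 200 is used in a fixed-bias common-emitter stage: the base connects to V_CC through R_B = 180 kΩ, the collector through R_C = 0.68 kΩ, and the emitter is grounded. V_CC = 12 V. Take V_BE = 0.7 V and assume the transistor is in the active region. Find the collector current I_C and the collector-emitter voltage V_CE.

I_C ≈ 13 mA, V_CE ≈ 3.5 V

Base loop: V_CC = I_B·R_B + V_BE, so I_B = (12 − 0.7)/180 kΩ = 0.0628 mA.
In the active region I_C = β·I_B = 200 × 0.0628 = 12.6 mA.
Collector loop: V_CE = V_CC − I_C·R_C = 12 − 12.6×0.68 = 3.46 V.
Since V_CE = 3.46 V > V_CE(sat) ≈ 0.2 V, the transistor is in the active region as assumed.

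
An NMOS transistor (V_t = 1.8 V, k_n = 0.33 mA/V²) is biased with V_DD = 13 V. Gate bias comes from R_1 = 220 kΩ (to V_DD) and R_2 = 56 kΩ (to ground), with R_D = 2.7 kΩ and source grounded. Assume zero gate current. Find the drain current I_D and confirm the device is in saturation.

V_G = V_DD·R_2/(R_1+R_2) = 13×56/276 = 2.64 V. With the source grounded, V_GS = V_G = 2.64 V.
Assume saturation: I_D = (k_n/2)(V_GS − V_t)² = (0.33/2)×(2.64 − 1.8)² = 0.165×0.838² = 0.116 mA.
V_DS = V_DD − I_D·R_D = 13 − 0.116×2.7 = 12.7 V.
Saturation requires V_DS ≥ V_GS − V_t = 0.838 V; 12.7 ≥ 0.838 ✓.

I_D ≈ 0.12 mA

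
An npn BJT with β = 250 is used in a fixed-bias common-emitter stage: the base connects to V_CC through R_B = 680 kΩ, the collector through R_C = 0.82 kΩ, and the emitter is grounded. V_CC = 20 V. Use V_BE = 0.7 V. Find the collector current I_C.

I_C ≈ 7.1 mA

Base loop: V_CC = I_B·R_B + V_BE, so I_B = (20 − 0.7)/680 kΩ = 0.0284 mA.
In the active region I_C = β·I_B = 250 × 0.0284 = 7.1 mA.
Collector loop: V_CE = V_CC − I_C·R_C = 20 − 7.1×0.82 = 14.2 V.
Since V_CE = 14.2 V > V_CE(sat) ≈ 0.2 V, the transistor is in the active region as assumed.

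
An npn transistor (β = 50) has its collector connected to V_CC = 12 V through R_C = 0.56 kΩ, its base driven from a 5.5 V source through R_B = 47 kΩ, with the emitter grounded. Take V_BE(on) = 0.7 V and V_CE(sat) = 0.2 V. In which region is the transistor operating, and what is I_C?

active; I_C ≈ 5.1 mA

Assume active. Base-emitter loop: I_B = (V_BB − V_BE)/R_B = (5.5 − 0.7)/47 = 0.102 mA.
I_C = β·I_B = 50×0.102 = 5.11 mA.
V_CE = V_CC − I_C·R_C = 12 − 5.11×0.56 = 9.14 V > V_CE(sat), so the active-region assumption holds.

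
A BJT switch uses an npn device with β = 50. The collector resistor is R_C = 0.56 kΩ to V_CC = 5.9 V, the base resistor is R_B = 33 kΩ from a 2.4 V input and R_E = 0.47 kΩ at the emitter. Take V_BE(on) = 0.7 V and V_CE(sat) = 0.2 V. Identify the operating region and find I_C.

Assume active. Base-emitter loop: I_B = (V_BB − V_BE)/(R_B + (β+1)R_E) = (2.4 − 0.7)/(33 + 51×0.47) = 0.0298 mA.
I_C = β·I_B = 50×0.0298 = 1.49 mA.
V_CE = V_CC − I_C·R_C − I_E·R_E = 5.9 − 1.49×0.56 − 1.52×0.47 = 4.35 V > V_CE(sat), so the active-region assumption holds.

active; I_C ≈ 1.5 mA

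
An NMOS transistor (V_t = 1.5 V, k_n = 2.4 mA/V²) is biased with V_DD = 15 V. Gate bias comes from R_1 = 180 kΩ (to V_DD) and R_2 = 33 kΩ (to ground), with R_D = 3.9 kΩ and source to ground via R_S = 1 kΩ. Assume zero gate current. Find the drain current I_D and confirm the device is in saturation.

I_D ≈ 0.31 mA

V_G = V_DD·R_2/(R_1+R_2) = 15×33/213 = 2.32 V.
Assume saturation: I_D = (k_n/2)(V_GS − V_t)² with V_GS = V_G − I_D·R_S = 2.32 − 1·I_D.
Substituting gives 1.2·I_D² − 2.98·I_D + 0.815 = 0, with roots I_D = 0.313 or 2.17 mA.
The root I_D = 2.17 mA gives V_GS = 0.156 V ≤ V_t, so take I_D = 0.313 mA.
Then V_GS = 2.01 V and V_DS = V_DD − I_D(R_D+R_S) = 15 − 0.313×4.9 = 13.5 V.
Saturation requires V_DS ≥ V_GS − V_t = 0.511 V; 13.5 ≥ 0.511 ✓.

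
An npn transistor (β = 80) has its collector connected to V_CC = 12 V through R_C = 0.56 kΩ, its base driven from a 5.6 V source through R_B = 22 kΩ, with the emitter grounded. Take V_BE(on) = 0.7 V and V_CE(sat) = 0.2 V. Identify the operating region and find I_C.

Assume active. Base-emitter loop: I_B = (V_BB − V_BE)/R_B = (5.6 − 0.7)/22 = 0.223 mA.
I_C = β·I_B = 80×0.223 = 17.8 mA.
V_CE = V_CC − I_C·R_C = 12 − 17.8×0.56 = 2.02 V > V_CE(sat), so the active-region assumption holds.

active; I_C ≈ 18 mA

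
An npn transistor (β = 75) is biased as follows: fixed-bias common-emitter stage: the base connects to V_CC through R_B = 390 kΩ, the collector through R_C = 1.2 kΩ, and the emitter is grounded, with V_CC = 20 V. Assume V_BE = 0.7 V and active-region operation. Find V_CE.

Base loop: V_CC = I_B·R_B + V_BE, so I_B = (20 − 0.7)/390 kΩ = 0.0495 mA.
In the active region I_C = β·I_B = 75 × 0.0495 = 3.71 mA.
Collector loop: V_CE = V_CC − I_C·R_C = 20 − 3.71×1.2 = 15.5 V.
Since V_CE = 15.5 V > V_CE(sat) ≈ 0.2 V, the transistor is in the active region as assumed.

V_CE ≈ 16 V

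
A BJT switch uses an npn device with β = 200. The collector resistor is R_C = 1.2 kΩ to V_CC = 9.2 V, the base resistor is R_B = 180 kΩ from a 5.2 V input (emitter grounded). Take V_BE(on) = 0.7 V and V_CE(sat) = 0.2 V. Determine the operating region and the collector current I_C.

Assume active. Base-emitter loop: I_B = (V_BB − V_BE)/R_B = (5.2 − 0.7)/180 = 0.025 mA.
I_C = β·I_B = 200×0.025 = 5 mA.
V_CE = V_CC − I_C·R_C = 9.2 − 5×1.2 = 3.2 V > V_CE(sat), so the active-region assumption holds.

active; I_C ≈ 5 mA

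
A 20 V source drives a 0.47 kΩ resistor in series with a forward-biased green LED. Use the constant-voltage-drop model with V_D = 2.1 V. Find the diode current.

KVL around the loop: 20 = V_D + I·R = 2.1 + I × 0.47 kΩ.
So I = (20 − 2.1) / 0.47 kΩ = 17.9 / 0.47 = 38.1 mA.

I ≈ 38 mA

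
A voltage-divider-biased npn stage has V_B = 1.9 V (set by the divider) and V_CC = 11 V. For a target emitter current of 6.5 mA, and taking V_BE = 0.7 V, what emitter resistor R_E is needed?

R_E ≈ 0.18 kΩ

V_E = V_B − V_BE = 1.9 − 0.7 = 1.2 V.
R_E = V_E / I_E = 1.2 / 6.5 = 0.185 kΩ.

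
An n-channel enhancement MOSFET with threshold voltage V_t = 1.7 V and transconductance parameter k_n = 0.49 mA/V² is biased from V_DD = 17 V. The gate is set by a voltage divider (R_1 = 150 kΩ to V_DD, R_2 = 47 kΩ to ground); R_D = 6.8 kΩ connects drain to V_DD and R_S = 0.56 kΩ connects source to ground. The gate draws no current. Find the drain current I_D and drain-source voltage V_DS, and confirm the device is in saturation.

V_G = V_DD·R_2/(R_1+R_2) = 17×47/197 = 4.06 V.
Assume saturation: I_D = (k_n/2)(V_GS − V_t)² with V_GS = V_G − I_D·R_S = 4.06 − 0.56·I_D.
Substituting gives 0.0768·I_D² − 1.65·I_D + 1.36 = 0, with roots I_D = 0.86 or 20.6 mA.
The root I_D = 20.6 mA gives V_GS = -7.46 V ≤ V_t, so take I_D = 0.86 mA.
Then V_GS = 3.57 V and V_DS = V_DD − I_D(R_D+R_S) = 17 − 0.86×7.36 = 10.7 V.
Saturation requires V_DS ≥ V_GS − V_t = 1.87 V; 10.7 ≥ 1.87 ✓.

I_D ≈ 0.86 mA, V_DS ≈ 11 V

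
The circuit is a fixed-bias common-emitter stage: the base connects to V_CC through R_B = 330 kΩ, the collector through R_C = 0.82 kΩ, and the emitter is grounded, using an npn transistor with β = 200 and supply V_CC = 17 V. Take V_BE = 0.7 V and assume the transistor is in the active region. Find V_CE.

Base loop: V_CC = I_B·R_B + V_BE, so I_B = (17 − 0.7)/330 kΩ = 0.0494 mA.
In the active region I_C = β·I_B = 200 × 0.0494 = 9.88 mA.
Collector loop: V_CE = V_CC − I_C·R_C = 17 − 9.88×0.82 = 8.9 V.
Since V_CE = 8.9 V > V_CE(sat) ≈ 0.2 V, the transistor is in the active region as assumed.

V_CE ≈ 8.9 V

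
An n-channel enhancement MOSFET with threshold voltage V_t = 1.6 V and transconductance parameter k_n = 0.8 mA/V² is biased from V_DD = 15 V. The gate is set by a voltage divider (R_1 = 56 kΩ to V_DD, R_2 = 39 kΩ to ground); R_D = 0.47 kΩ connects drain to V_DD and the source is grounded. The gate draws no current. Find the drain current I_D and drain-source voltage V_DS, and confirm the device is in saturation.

V_G = V_DD·R_2/(R_1+R_2) = 15×39/95 = 6.16 V. With the source grounded, V_GS = V_G = 6.16 V.
Assume saturation: I_D = (k_n/2)(V_GS − V_t)² = (0.8/2)×(6.16 − 1.6)² = 0.4×4.56² = 8.31 mA.
V_DS = V_DD − I_D·R_D = 15 − 8.31×0.47 = 11.1 V.
Saturation requires V_DS ≥ V_GS − V_t = 4.56 V; 11.1 ≥ 4.56 ✓.

I_D ≈ 8.3 mA, V_DS ≈ 11 V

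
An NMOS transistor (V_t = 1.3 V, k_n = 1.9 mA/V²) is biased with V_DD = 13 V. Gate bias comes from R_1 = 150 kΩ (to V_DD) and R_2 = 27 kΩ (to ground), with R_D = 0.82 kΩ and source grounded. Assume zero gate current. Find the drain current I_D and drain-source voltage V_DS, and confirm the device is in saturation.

I_D ≈ 0.44 mA, V_DS ≈ 13 V

V_G = V_DD·R_2/(R_1+R_2) = 13×27/177 = 1.98 V. With the source grounded, V_GS = V_G = 1.98 V.
Assume saturation: I_D = (k_n/2)(V_GS − V_t)² = (1.9/2)×(1.98 − 1.3)² = 0.95×0.683² = 0.443 mA.
V_DS = V_DD − I_D·R_D = 13 − 0.443×0.82 = 12.6 V.
Saturation requires V_DS ≥ V_GS − V_t = 0.683 V; 12.6 ≥ 0.683 ✓.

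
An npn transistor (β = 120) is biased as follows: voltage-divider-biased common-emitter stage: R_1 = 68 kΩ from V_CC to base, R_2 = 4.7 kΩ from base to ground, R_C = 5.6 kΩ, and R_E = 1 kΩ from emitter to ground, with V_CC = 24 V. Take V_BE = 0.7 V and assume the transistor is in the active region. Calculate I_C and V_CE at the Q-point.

I_C ≈ 0.81 mA, V_CE ≈ 19 V

Thevenize the base divider: V_Th = V_CC·R_2/(R_1+R_2) = 24×4.7/72.7 = 1.55 V, R_Th = R_1‖R_2 = 4.4 kΩ.
Base-emitter loop: V_Th = I_B·R_Th + V_BE + (β+1)I_B·R_E, so I_B = (1.55 − 0.7) / (4.4 + 121×1) = 0.00679 mA.
I_C = β·I_B = 120×0.00679 = 0.815 mA, and I_E = (β+1)I_B = 0.822 mA.
V_CE = V_CC − I_C·R_C − I_E·R_E = 24 − 0.815×5.6 − 0.822×1 = 18.6 V.
V_CE = 18.6 V > 0.2 V confirms active-region operation.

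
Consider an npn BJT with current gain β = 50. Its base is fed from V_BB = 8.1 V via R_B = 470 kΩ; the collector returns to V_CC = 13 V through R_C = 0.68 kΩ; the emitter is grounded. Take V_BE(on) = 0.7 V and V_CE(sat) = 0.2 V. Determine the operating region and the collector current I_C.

active; I_C ≈ 0.79 mA

Assume active. Base-emitter loop: I_B = (V_BB − V_BE)/R_B = (8.1 − 0.7)/470 = 0.0157 mA.
I_C = β·I_B = 50×0.0157 = 0.787 mA.
V_CE = V_CC − I_C·R_C = 13 − 0.787×0.68 = 12.5 V > V_CE(sat), so the active-region assumption holds.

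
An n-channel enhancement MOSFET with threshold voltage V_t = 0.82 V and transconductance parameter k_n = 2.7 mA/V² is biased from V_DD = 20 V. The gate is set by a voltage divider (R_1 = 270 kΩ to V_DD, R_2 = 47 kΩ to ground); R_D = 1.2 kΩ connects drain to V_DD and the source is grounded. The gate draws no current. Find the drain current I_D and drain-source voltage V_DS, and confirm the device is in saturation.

V_G = V_DD·R_2/(R_1+R_2) = 20×47/317 = 2.97 V. With the source grounded, V_GS = V_G = 2.97 V.
Assume saturation: I_D = (k_n/2)(V_GS − V_t)² = (2.7/2)×(2.97 − 0.82)² = 1.35×2.15² = 6.21 mA.
V_DS = V_DD − I_D·R_D = 20 − 6.21×1.2 = 12.5 V.
Saturation requires V_DS ≥ V_GS − V_t = 2.15 V; 12.5 ≥ 2.15 ✓.

I_D ≈ 6.2 mA, V_DS ≈ 13 V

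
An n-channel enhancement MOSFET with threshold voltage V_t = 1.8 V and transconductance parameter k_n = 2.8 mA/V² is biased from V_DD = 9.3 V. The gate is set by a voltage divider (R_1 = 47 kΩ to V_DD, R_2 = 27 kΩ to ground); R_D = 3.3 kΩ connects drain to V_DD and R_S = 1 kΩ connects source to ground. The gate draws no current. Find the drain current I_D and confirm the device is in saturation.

V_G = V_DD·R_2/(R_1+R_2) = 9.3×27/74 = 3.39 V.
Assume saturation: I_D = (k_n/2)(V_GS − V_t)² with V_GS = V_G − I_D·R_S = 3.39 − 1·I_D.
Substituting gives 1.4·I_D² − 5.46·I_D + 3.55 = 0, with roots I_D = 0.825 or 3.08 mA.
The root I_D = 3.08 mA gives V_GS = 0.318 V ≤ V_t, so take I_D = 0.825 mA.
Then V_GS = 2.57 V and V_DS = V_DD − I_D(R_D+R_S) = 9.3 − 0.825×4.3 = 5.75 V.
Saturation requires V_DS ≥ V_GS − V_t = 0.768 V; 5.75 ≥ 0.768 ✓.

I_D ≈ 0.83 mA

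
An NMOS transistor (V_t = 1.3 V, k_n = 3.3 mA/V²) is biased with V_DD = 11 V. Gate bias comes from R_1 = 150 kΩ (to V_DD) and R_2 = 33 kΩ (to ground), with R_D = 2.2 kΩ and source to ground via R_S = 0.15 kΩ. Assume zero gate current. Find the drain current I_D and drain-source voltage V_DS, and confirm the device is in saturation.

I_D ≈ 0.59 mA, V_DS ≈ 9.6 V

V_G = V_DD·R_2/(R_1+R_2) = 11×33/183 = 1.98 V.
Assume saturation: I_D = (k_n/2)(V_GS − V_t)² with V_GS = V_G − I_D·R_S = 1.98 − 0.15·I_D.
Substituting gives 0.0371·I_D² − 1.34·I_D + 0.771 = 0, with roots I_D = 0.586 or 35.5 mA.
The root I_D = 35.5 mA gives V_GS = -3.34 V ≤ V_t, so take I_D = 0.586 mA.
Then V_GS = 1.9 V and V_DS = V_DD − I_D(R_D+R_S) = 11 − 0.586×2.35 = 9.62 V.
Saturation requires V_DS ≥ V_GS − V_t = 0.596 V; 9.62 ≥ 0.596 ✓.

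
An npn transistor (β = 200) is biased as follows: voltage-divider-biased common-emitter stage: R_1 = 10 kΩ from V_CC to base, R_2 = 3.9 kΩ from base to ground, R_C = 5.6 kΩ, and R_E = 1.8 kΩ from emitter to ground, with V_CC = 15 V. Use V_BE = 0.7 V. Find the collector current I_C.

Thevenize the base divider: V_Th = V_CC·R_2/(R_1+R_2) = 15×3.9/13.9 = 4.21 V, R_Th = R_1‖R_2 = 2.81 kΩ.
Base-emitter loop: V_Th = I_B·R_Th + V_BE + (β+1)I_B·R_E, so I_B = (4.21 − 0.7) / (2.81 + 201×1.8) = 0.00962 mA.
I_C = β·I_B = 200×0.00962 = 1.92 mA, and I_E = (β+1)I_B = 1.93 mA.
V_CE = V_CC − I_C·R_C − I_E·R_E = 15 − 1.92×5.6 − 1.93×1.8 = 0.741 V.
V_CE = 0.741 V > 0.2 V confirms active-region operation.

I_C ≈ 1.9 mA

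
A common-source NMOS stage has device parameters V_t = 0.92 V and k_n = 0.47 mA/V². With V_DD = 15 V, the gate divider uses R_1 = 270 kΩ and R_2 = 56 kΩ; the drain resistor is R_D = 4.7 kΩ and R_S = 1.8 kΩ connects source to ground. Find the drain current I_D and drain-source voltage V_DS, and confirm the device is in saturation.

I_D ≈ 0.3 mA, V_DS ≈ 13 V

V_G = V_DD·R_2/(R_1+R_2) = 15×56/326 = 2.58 V.
Assume saturation: I_D = (k_n/2)(V_GS − V_t)² with V_GS = V_G − I_D·R_S = 2.58 − 1.8·I_D.
Substituting gives 0.761·I_D² − 2.4·I_D + 0.645 = 0, with roots I_D = 0.296 or 2.86 mA.
The root I_D = 2.86 mA gives V_GS = -2.57 V ≤ V_t, so take I_D = 0.296 mA.
Then V_GS = 2.04 V and V_DS = V_DD − I_D(R_D+R_S) = 15 − 0.296×6.5 = 13.1 V.
Saturation requires V_DS ≥ V_GS − V_t = 1.12 V; 13.1 ≥ 1.12 ✓.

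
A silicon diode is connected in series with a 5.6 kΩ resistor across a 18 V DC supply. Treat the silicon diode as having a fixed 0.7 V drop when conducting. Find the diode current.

I ≈ 3.1 mA

KVL around the loop: 18 = V_D + I·R = 0.7 + I × 5.6 kΩ.
So I = (18 − 0.7) / 5.6 kΩ = 17.3 / 5.6 = 3.09 mA.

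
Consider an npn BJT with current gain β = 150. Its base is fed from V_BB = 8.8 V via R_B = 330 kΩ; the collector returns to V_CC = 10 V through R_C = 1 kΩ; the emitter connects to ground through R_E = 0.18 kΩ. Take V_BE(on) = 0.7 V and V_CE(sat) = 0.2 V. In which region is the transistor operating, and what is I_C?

Assume active. Base-emitter loop: I_B = (V_BB − V_BE)/(R_B + (β+1)R_E) = (8.8 − 0.7)/(330 + 151×0.18) = 0.0227 mA.
I_C = β·I_B = 150×0.0227 = 3.4 mA.
V_CE = V_CC − I_C·R_C − I_E·R_E = 10 − 3.4×1 − 3.42×0.18 = 5.98 V > V_CE(sat), so the active-region assumption holds.

active; I_C ≈ 3.4 mA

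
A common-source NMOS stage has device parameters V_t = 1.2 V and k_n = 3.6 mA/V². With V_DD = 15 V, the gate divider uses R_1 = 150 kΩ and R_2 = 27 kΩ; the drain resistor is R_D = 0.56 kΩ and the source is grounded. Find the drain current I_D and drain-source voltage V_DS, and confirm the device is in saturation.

I_D ≈ 2.1 mA, V_DS ≈ 14 V

V_G = V_DD·R_2/(R_1+R_2) = 15×27/177 = 2.29 V. With the source grounded, V_GS = V_G = 2.29 V.
Assume saturation: I_D = (k_n/2)(V_GS − V_t)² = (3.6/2)×(2.29 − 1.2)² = 1.8×1.09² = 2.13 mA.
V_DS = V_DD − I_D·R_D = 15 − 2.13×0.56 = 13.8 V.
Saturation requires V_DS ≥ V_GS − V_t = 1.09 V; 13.8 ≥ 1.09 ✓.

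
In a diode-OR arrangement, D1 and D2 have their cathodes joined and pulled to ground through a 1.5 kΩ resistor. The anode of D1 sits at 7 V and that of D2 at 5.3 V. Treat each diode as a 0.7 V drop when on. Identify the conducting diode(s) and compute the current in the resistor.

Assume both conduct. Then node N would need to be at both 7−0.7 = 6.3 V and 5.3−0.7 = 4.6 V, which is impossible.
Assume only D1 conducts: V_N = 7 − 0.7 = 6.3 V, so I_R = 6.3/1.5 = 4.2 mA.
Check D2: its anode-to-cathode voltage is 5.3 − 6.3 = -1 V < 0.7 V, so it is off. The assumption is consistent.

Only D1 conducts; I_R ≈ 4.2 mA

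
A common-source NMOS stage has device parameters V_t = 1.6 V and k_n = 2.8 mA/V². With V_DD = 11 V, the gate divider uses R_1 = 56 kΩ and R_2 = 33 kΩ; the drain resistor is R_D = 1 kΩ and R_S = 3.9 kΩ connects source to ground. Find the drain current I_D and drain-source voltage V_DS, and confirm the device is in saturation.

V_G = V_DD·R_2/(R_1+R_2) = 11×33/89 = 4.08 V.
Assume saturation: I_D = (k_n/2)(V_GS − V_t)² with V_GS = V_G − I_D·R_S = 4.08 − 3.9·I_D.
Substituting gives 21.3·I_D² − 28.1·I_D + 8.6 = 0, with roots I_D = 0.485 or 0.833 mA.
The root I_D = 0.833 mA gives V_GS = 0.828 V ≤ V_t, so take I_D = 0.485 mA.
Then V_GS = 2.19 V and V_DS = V_DD − I_D(R_D+R_S) = 11 − 0.485×4.9 = 8.63 V.
Saturation requires V_DS ≥ V_GS − V_t = 0.588 V; 8.63 ≥ 0.588 ✓.

I_D ≈ 0.48 mA, V_DS ≈ 8.6 V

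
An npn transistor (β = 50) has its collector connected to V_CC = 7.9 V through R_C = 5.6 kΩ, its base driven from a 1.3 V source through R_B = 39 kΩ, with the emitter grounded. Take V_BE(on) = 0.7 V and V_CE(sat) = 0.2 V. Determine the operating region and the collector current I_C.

Assume active. Base-emitter loop: I_B = (V_BB − V_BE)/R_B = (1.3 − 0.7)/39 = 0.0154 mA.
I_C = β·I_B = 50×0.0154 = 0.769 mA.
V_CE = V_CC − I_C·R_C = 7.9 − 0.769×5.6 = 3.59 V > V_CE(sat), so the active-region assumption holds.

active; I_C ≈ 0.77 mA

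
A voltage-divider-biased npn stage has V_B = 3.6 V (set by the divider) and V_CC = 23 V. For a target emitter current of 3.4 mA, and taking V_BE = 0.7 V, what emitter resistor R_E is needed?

V_E = V_B − V_BE = 3.6 − 0.7 = 2.9 V.
R_E = V_E / I_E = 2.9 / 3.4 = 0.853 kΩ.

R_E ≈ 0.85 kΩ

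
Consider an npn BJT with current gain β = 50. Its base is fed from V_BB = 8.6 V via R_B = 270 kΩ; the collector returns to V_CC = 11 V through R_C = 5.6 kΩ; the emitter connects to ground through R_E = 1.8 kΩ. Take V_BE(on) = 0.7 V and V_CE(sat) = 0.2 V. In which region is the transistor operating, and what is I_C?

active; I_C ≈ 1.1 mA

Assume active. Base-emitter loop: I_B = (V_BB − V_BE)/(R_B + (β+1)R_E) = (8.6 − 0.7)/(270 + 51×1.8) = 0.0218 mA.
I_C = β·I_B = 50×0.0218 = 1.09 mA.
V_CE = V_CC − I_C·R_C − I_E·R_E = 11 − 1.09×5.6 − 1.11×1.8 = 2.88 V > V_CE(sat), so the active-region assumption holds.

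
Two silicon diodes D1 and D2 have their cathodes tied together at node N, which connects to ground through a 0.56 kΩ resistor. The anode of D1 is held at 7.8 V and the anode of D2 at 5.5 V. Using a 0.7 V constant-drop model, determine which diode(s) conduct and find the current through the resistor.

Assume both conduct. Then node N would need to be at both 7.8−0.7 = 7.1 V and 5.5−0.7 = 4.8 V, which is impossible.
Assume only D1 conducts: V_N = 7.8 − 0.7 = 7.1 V, so I_R = 7.1/0.56 = 12.7 mA.
Check D2: its anode-to-cathode voltage is 5.5 − 7.1 = -1.6 V < 0.7 V, so it is off. The assumption is consistent.

Only D1 conducts; I_R ≈ 13 mA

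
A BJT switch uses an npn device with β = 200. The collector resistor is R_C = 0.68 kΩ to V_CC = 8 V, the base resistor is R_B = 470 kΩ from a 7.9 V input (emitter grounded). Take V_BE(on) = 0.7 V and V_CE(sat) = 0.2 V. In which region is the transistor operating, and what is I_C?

Assume active. Base-emitter loop: I_B = (V_BB − V_BE)/R_B = (7.9 − 0.7)/470 = 0.0153 mA.
I_C = β·I_B = 200×0.0153 = 3.06 mA.
V_CE = V_CC − I_C·R_C = 8 − 3.06×0.68 = 5.92 V > V_CE(sat), so the active-region assumption holds.

active; I_C ≈ 3.1 mA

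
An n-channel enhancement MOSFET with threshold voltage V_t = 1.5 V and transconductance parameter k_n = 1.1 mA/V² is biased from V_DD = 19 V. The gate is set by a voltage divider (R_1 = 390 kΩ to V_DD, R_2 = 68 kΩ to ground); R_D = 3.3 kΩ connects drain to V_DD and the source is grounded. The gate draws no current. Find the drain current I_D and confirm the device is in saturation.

I_D ≈ 0.96 mA

V_G = V_DD·R_2/(R_1+R_2) = 19×68/458 = 2.82 V. With the source grounded, V_GS = V_G = 2.82 V.
Assume saturation: I_D = (k_n/2)(V_GS − V_t)² = (1.1/2)×(2.82 − 1.5)² = 0.55×1.32² = 0.96 mA.
V_DS = V_DD − I_D·R_D = 19 − 0.96×3.3 = 15.8 V.
Saturation requires V_DS ≥ V_GS − V_t = 1.32 V; 15.8 ≥ 1.32 ✓.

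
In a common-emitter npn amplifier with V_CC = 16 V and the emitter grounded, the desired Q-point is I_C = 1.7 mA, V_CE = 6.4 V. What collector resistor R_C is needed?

R_C ≈ 5.6 kΩ

Collector loop: V_CC = I_C·R_C + V_CE.
R_C = (V_CC − V_CE)/I_C = (16 − 6.4)/1.7 = 5.65 kΩ.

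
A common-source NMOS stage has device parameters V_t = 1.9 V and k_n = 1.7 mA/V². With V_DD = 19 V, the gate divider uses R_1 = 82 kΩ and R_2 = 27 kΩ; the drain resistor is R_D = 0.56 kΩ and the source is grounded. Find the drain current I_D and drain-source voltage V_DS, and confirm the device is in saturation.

I_D ≈ 6.7 mA, V_DS ≈ 15 V

V_G = V_DD·R_2/(R_1+R_2) = 19×27/109 = 4.71 V. With the source grounded, V_GS = V_G = 4.71 V.
Assume saturation: I_D = (k_n/2)(V_GS − V_t)² = (1.7/2)×(4.71 − 1.9)² = 0.85×2.81² = 6.69 mA.
V_DS = V_DD − I_D·R_D = 19 − 6.69×0.56 = 15.3 V.
Saturation requires V_DS ≥ V_GS − V_t = 2.81 V; 15.3 ≥ 2.81 ✓.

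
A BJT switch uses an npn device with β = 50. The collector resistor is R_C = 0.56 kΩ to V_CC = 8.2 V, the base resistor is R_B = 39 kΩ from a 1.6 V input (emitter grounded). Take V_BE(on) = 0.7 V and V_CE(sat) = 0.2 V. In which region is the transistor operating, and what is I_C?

active; I_C ≈ 1.2 mA

Assume active. Base-emitter loop: I_B = (V_BB − V_BE)/R_B = (1.6 − 0.7)/39 = 0.0231 mA.
I_C = β·I_B = 50×0.0231 = 1.15 mA.
V_CE = V_CC − I_C·R_C = 8.2 − 1.15×0.56 = 7.55 V > V_CE(sat), so the active-region assumption holds.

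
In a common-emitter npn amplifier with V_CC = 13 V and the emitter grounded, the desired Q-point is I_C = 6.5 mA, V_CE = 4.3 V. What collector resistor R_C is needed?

R_C ≈ 1.3 kΩ

Collector loop: V_CC = I_C·R_C + V_CE.
R_C = (V_CC − V_CE)/I_C = (13 − 4.3)/6.5 = 1.34 kΩ.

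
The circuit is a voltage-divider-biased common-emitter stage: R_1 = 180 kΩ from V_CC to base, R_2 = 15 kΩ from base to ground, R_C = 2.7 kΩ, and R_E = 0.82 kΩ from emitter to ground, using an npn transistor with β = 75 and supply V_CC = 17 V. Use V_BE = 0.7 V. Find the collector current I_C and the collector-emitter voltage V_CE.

I_C ≈ 0.6 mA, V_CE ≈ 15 V

Thevenize the base divider: V_Th = V_CC·R_2/(R_1+R_2) = 17×15/195 = 1.31 V, R_Th = R_1‖R_2 = 13.8 kΩ.
Base-emitter loop: V_Th = I_B·R_Th + V_BE + (β+1)I_B·R_E, so I_B = (1.31 − 0.7) / (13.8 + 76×0.82) = 0.00798 mA.
I_C = β·I_B = 75×0.00798 = 0.598 mA, and I_E = (β+1)I_B = 0.606 mA.
V_CE = V_CC − I_C·R_C − I_E·R_E = 17 − 0.598×2.7 − 0.606×0.82 = 14.9 V.
V_CE = 14.9 V > 0.2 V confirms active-region operation.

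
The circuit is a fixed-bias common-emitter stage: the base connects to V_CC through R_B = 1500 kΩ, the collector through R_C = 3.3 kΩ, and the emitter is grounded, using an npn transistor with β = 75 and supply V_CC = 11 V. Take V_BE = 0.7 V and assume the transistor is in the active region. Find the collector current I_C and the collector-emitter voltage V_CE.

Base loop: V_CC = I_B·R_B + V_BE, so I_B = (11 − 0.7)/1500 kΩ = 0.00687 mA.
In the active region I_C = β·I_B = 75 × 0.00687 = 0.515 mA.
Collector loop: V_CE = V_CC − I_C·R_C = 11 − 0.515×3.3 = 9.3 V.
Since V_CE = 9.3 V > V_CE(sat) ≈ 0.2 V, the transistor is in the active region as assumed.

I_C ≈ 0.52 mA, V_CE ≈ 9.3 V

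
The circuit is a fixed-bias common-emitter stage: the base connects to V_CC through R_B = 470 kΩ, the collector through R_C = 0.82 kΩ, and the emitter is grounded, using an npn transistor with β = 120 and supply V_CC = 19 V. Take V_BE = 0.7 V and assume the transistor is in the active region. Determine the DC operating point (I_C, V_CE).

Base loop: V_CC = I_B·R_B + V_BE, so I_B = (19 − 0.7)/470 kΩ = 0.0389 mA.
In the active region I_C = β·I_B = 120 × 0.0389 = 4.67 mA.
Collector loop: V_CE = V_CC − I_C·R_C = 19 − 4.67×0.82 = 15.2 V.
Since V_CE = 15.2 V > V_CE(sat) ≈ 0.2 V, the transistor is in the active region as assumed.

I_C ≈ 4.7 mA, V_CE ≈ 15 V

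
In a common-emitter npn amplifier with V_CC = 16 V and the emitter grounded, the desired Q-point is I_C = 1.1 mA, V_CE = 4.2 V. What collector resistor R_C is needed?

Collector loop: V_CC = I_C·R_C + V_CE.
R_C = (V_CC − V_CE)/I_C = (16 − 4.2)/1.1 = 10.7 kΩ.

R_C ≈ 11 kΩ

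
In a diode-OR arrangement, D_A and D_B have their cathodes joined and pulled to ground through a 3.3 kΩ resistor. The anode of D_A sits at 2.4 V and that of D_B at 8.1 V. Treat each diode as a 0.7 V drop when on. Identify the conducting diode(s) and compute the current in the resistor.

Assume both conduct. Then node N would need to be at both 2.4−0.7 = 1.7 V and 8.1−0.7 = 7.4 V, which is impossible.
Assume only D_B conducts: V_N = 8.1 − 0.7 = 7.4 V, so I_R = 7.4/3.3 = 2.24 mA.
Check D_A: its anode-to-cathode voltage is 2.4 − 7.4 = -5 V < 0.7 V, so it is off. The assumption is consistent.

Only D_B conducts; I_R ≈ 2.2 mA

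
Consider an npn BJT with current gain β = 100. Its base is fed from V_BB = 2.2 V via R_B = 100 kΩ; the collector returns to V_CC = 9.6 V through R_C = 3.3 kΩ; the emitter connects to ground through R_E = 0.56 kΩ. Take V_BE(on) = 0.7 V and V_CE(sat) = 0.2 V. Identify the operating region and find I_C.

Assume active. Base-emitter loop: I_B = (V_BB − V_BE)/(R_B + (β+1)R_E) = (2.2 − 0.7)/(100 + 101×0.56) = 0.00958 mA.
I_C = β·I_B = 100×0.00958 = 0.958 mA.
V_CE = V_CC − I_C·R_C − I_E·R_E = 9.6 − 0.958×3.3 − 0.968×0.56 = 5.9 V > V_CE(sat), so the active-region assumption holds.

active; I_C ≈ 0.96 mA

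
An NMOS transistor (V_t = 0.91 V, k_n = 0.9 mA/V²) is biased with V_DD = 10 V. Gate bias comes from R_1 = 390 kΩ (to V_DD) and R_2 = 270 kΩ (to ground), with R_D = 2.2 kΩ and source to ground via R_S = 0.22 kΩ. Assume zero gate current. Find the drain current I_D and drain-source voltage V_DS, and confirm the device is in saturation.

I_D ≈ 2.9 mA, V_DS ≈ 3 V

V_G = V_DD·R_2/(R_1+R_2) = 10×270/660 = 4.09 V.
Assume saturation: I_D = (k_n/2)(V_GS − V_t)² with V_GS = V_G − I_D·R_S = 4.09 − 0.22·I_D.
Substituting gives 0.0218·I_D² − 1.63·I_D + 4.55 = 0, with roots I_D = 2.91 or 71.9 mA.
The root I_D = 71.9 mA gives V_GS = -11.7 V ≤ V_t, so take I_D = 2.91 mA.
Then V_GS = 3.45 V and V_DS = V_DD − I_D(R_D+R_S) = 10 − 2.91×2.42 = 2.97 V.
Saturation requires V_DS ≥ V_GS − V_t = 2.54 V; 2.97 ≥ 2.54 ✓.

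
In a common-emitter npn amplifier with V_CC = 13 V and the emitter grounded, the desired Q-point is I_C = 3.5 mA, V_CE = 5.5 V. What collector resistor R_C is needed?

Collector loop: V_CC = I_C·R_C + V_CE.
R_C = (V_CC − V_CE)/I_C = (13 − 5.5)/3.5 = 2.14 kΩ.

R_C ≈ 2.1 kΩ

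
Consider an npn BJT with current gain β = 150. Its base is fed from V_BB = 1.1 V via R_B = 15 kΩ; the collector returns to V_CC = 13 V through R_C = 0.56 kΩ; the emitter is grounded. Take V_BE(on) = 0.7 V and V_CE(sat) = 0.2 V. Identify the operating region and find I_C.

Assume active. Base-emitter loop: I_B = (V_BB − V_BE)/R_B = (1.1 − 0.7)/15 = 0.0267 mA.
I_C = β·I_B = 150×0.0267 = 4 mA.
V_CE = V_CC − I_C·R_C = 13 − 4×0.56 = 10.8 V > V_CE(sat), so the active-region assumption holds.

active; I_C ≈ 4 mA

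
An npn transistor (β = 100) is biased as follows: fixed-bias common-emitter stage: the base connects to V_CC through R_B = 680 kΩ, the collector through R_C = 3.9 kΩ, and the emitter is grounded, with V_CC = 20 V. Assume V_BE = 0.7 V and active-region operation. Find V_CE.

V_CE ≈ 8.9 V

Base loop: V_CC = I_B·R_B + V_BE, so I_B = (20 − 0.7)/680 kΩ = 0.0284 mA.
In the active region I_C = β·I_B = 100 × 0.0284 = 2.84 mA.
Collector loop: V_CE = V_CC − I_C·R_C = 20 − 2.84×3.9 = 8.93 V.
Since V_CE = 8.93 V > V_CE(sat) ≈ 0.2 V, the transistor is in the active region as assumed.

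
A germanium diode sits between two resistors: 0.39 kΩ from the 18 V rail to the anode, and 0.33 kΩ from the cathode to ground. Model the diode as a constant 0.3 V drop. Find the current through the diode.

I ≈ 25 mA

The two resistors are in series with the diode, so KVL gives 18 = I·0.39 + 0.3 + I·0.33.
I = (18 − 0.3) / (0.39 + 0.33) kΩ = 17.7 / 0.72 = 24.6 mA.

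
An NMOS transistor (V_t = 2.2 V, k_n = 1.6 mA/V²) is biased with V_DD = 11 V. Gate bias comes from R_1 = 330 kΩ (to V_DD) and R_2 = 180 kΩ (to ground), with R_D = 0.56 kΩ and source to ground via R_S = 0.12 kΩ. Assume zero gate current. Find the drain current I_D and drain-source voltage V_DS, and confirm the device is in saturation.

V_G = V_DD·R_2/(R_1+R_2) = 11×180/510 = 3.88 V.
Assume saturation: I_D = (k_n/2)(V_GS − V_t)² with V_GS = V_G − I_D·R_S = 3.88 − 0.12·I_D.
Substituting gives 0.0115·I_D² − 1.32·I_D + 2.26 = 0, with roots I_D = 1.74 or 113 mA.
The root I_D = 113 mA gives V_GS = -9.69 V ≤ V_t, so take I_D = 1.74 mA.
Then V_GS = 3.67 V and V_DS = V_DD − I_D(R_D+R_S) = 11 − 1.74×0.68 = 9.82 V.
Saturation requires V_DS ≥ V_GS − V_t = 1.47 V; 9.82 ≥ 1.47 ✓.

I_D ≈ 1.7 mA, V_DS ≈ 9.8 V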